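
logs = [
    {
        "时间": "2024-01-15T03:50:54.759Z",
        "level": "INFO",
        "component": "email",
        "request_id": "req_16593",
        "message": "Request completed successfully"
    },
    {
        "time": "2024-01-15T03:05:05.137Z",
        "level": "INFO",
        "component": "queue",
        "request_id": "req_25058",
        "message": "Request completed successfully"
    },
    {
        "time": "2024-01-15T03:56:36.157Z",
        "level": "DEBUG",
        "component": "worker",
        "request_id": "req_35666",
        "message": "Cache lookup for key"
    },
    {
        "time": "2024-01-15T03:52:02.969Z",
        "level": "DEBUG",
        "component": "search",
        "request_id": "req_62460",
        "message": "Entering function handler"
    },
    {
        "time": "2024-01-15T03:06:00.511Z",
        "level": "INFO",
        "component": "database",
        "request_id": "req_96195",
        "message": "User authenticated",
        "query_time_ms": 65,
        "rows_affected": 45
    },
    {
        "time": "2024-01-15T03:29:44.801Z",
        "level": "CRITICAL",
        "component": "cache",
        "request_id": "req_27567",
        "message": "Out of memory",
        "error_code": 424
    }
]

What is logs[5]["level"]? "CRITICAL"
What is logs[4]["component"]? "database"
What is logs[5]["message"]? "Out of memory"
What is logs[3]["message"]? "Entering function handler"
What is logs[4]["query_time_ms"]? 65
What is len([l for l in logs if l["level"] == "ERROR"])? 0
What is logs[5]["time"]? "2024-01-15T03:29:44.801Z"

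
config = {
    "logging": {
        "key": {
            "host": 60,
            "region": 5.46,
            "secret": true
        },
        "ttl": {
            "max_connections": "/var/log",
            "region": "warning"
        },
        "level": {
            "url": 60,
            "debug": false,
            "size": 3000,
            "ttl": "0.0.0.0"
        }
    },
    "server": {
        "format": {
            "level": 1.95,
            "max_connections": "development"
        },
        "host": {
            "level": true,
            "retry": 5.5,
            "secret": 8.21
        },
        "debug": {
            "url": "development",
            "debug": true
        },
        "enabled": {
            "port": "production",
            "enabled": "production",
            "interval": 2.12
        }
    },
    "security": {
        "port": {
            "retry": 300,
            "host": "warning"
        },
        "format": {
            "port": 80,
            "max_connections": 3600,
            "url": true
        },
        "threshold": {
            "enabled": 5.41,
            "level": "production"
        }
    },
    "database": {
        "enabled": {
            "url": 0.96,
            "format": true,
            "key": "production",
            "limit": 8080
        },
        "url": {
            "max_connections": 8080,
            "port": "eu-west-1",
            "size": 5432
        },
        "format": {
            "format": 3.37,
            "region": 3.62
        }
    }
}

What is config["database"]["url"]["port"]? "eu-west-1"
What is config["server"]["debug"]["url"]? "development"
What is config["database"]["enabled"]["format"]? True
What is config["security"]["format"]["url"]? True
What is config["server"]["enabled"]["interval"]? 2.12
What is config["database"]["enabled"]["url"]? 0.96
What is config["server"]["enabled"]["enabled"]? "production"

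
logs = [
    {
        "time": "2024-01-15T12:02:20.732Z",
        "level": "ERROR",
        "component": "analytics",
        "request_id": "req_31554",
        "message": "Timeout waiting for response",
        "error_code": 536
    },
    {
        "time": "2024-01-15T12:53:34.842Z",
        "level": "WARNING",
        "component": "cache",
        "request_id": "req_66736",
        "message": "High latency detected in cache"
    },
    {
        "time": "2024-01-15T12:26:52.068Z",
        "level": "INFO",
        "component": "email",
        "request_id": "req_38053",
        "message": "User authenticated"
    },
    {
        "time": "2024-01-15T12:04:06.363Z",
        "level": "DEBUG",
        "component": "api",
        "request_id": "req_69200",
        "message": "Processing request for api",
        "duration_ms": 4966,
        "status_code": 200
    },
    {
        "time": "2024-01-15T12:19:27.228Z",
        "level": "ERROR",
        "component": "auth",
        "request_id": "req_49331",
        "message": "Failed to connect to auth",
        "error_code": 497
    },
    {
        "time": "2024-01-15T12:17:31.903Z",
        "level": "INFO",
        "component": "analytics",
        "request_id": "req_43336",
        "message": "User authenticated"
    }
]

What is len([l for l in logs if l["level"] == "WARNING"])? 1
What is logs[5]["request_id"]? "req_43336"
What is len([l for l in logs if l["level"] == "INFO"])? 2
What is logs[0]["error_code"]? 536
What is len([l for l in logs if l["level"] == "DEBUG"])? 1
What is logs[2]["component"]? "email"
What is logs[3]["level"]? "DEBUG"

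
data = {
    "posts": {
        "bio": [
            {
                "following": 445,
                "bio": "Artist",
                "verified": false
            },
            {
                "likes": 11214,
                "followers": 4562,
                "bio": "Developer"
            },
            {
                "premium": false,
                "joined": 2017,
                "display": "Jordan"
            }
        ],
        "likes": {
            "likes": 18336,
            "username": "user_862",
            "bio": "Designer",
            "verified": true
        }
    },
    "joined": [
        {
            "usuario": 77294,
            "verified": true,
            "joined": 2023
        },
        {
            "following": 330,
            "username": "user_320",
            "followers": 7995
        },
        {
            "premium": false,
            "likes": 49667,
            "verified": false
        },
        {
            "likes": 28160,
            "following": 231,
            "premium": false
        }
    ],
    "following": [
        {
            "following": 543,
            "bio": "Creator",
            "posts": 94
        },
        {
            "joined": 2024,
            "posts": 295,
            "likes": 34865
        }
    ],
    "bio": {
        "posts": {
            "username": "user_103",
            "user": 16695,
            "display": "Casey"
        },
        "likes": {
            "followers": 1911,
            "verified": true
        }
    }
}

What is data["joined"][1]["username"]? "user_320"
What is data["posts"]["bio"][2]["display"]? "Jordan"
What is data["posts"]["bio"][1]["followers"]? 4562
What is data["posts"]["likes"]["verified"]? True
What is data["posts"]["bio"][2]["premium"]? False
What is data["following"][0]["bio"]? "Creator"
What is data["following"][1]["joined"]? 2024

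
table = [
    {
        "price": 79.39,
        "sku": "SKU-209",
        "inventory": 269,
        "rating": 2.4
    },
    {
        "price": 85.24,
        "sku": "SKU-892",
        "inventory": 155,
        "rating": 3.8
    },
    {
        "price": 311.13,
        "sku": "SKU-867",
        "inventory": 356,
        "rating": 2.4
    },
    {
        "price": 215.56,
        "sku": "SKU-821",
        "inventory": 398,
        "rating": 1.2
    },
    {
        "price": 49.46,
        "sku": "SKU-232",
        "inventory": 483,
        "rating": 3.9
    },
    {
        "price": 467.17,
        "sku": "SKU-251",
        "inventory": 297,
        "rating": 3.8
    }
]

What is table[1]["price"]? 85.24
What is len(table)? 6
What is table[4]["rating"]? 3.9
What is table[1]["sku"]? "SKU-892"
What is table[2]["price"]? 311.13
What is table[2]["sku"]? "SKU-867"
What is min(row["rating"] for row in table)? 1.2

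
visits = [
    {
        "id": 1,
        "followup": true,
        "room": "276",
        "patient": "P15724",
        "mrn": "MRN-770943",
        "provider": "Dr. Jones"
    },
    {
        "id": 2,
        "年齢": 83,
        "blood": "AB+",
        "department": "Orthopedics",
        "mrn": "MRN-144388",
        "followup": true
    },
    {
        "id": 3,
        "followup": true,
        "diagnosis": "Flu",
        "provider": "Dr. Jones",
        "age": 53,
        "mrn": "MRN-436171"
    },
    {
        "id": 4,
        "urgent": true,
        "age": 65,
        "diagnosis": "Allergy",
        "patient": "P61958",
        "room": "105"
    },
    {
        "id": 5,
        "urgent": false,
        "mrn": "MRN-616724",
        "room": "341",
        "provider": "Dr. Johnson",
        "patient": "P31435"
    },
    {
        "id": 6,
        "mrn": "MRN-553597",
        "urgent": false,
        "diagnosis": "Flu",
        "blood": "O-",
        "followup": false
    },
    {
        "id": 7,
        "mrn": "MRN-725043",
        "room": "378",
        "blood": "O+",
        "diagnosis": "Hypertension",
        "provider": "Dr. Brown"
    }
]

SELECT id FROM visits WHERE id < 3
[1, 2]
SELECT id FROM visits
[1, 2, 3, 4, 5, 6, 7]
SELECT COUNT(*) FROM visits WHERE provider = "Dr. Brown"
1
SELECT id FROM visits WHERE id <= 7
[1, 2, 3, 4, 5, 6, 7]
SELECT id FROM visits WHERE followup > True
[]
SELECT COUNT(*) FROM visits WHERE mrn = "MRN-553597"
1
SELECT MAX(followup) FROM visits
True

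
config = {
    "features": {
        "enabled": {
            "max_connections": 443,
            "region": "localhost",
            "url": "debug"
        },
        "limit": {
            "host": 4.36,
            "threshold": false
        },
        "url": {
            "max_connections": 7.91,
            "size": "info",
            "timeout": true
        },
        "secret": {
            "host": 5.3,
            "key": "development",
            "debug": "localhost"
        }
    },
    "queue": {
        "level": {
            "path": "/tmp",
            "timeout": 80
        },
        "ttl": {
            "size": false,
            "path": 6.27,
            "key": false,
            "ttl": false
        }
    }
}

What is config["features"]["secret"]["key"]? "development"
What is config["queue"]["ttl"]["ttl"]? False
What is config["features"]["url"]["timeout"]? True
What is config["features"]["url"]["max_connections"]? 7.91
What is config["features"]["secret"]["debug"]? "localhost"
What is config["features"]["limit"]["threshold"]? False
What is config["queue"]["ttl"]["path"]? 6.27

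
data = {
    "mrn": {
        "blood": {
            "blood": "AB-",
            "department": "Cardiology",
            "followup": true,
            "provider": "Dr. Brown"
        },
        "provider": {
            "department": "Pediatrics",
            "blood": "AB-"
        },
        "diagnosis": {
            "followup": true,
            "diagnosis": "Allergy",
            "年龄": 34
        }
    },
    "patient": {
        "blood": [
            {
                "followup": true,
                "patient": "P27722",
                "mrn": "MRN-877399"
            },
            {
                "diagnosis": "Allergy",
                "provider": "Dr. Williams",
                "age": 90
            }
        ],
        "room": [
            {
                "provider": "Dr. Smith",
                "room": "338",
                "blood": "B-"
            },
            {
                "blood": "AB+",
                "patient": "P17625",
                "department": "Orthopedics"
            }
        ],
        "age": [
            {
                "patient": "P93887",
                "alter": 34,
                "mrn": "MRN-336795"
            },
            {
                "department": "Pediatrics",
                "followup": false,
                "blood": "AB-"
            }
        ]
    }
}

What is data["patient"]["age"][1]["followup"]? False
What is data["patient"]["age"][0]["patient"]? "P93887"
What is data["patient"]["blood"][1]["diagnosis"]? "Allergy"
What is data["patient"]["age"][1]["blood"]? "AB-"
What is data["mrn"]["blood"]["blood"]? "AB-"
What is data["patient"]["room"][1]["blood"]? "AB+"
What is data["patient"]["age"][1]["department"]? "Pediatrics"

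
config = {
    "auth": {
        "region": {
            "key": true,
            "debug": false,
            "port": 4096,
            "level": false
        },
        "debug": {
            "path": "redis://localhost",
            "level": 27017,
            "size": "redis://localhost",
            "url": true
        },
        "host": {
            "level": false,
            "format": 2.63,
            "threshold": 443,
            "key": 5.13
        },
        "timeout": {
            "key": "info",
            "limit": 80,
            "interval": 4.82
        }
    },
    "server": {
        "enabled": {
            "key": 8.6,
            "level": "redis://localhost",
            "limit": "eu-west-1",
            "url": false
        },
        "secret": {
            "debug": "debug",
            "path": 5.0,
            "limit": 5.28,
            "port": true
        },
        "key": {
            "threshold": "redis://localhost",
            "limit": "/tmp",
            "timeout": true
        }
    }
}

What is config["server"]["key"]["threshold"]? "redis://localhost"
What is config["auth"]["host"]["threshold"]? 443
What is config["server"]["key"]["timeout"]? True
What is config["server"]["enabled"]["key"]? 8.6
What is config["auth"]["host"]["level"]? False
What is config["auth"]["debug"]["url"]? True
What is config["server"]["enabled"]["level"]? "redis://localhost"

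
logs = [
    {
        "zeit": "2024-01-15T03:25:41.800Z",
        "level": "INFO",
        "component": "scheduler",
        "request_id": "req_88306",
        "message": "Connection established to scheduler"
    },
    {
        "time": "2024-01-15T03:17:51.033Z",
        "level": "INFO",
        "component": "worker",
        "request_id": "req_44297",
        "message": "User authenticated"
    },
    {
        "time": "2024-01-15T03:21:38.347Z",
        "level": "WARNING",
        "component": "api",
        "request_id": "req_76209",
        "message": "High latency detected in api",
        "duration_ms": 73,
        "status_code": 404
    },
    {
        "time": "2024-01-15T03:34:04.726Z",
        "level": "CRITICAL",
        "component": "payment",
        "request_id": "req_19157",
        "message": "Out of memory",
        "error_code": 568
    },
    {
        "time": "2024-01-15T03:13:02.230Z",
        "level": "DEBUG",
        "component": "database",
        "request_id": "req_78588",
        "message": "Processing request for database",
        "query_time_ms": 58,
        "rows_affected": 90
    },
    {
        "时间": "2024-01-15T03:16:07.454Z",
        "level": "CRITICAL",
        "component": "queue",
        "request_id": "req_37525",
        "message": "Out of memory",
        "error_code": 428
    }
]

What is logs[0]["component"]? "scheduler"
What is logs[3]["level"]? "CRITICAL"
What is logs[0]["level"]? "INFO"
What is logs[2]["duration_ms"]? 73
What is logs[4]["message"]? "Processing request for database"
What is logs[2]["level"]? "WARNING"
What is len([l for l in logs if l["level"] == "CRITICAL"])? 2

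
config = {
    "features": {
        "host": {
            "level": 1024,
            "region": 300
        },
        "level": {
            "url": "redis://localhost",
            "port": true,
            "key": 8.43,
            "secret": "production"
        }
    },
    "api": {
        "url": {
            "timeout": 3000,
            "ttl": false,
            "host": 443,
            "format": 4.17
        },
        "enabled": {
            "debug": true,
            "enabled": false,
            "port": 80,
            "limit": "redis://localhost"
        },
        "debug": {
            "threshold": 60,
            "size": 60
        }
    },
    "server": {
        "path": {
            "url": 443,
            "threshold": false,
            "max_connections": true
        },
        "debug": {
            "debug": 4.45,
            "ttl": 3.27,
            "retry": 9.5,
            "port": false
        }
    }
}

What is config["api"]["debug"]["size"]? 60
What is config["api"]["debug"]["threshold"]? 60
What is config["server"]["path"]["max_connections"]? True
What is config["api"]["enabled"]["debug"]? True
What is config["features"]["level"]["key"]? 8.43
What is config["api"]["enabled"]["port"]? 80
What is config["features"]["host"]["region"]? 300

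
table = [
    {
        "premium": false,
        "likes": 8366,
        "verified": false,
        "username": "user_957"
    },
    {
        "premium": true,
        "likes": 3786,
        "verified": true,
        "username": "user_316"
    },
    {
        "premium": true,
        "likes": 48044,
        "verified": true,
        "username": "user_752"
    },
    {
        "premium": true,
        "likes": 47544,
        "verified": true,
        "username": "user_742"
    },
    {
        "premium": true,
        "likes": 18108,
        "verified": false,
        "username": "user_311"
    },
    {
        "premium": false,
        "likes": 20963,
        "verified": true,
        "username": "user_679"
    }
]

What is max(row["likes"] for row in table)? 48044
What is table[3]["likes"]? 47544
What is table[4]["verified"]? False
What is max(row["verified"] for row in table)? True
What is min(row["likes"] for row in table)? 3786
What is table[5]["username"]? "user_679"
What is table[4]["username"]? "user_311"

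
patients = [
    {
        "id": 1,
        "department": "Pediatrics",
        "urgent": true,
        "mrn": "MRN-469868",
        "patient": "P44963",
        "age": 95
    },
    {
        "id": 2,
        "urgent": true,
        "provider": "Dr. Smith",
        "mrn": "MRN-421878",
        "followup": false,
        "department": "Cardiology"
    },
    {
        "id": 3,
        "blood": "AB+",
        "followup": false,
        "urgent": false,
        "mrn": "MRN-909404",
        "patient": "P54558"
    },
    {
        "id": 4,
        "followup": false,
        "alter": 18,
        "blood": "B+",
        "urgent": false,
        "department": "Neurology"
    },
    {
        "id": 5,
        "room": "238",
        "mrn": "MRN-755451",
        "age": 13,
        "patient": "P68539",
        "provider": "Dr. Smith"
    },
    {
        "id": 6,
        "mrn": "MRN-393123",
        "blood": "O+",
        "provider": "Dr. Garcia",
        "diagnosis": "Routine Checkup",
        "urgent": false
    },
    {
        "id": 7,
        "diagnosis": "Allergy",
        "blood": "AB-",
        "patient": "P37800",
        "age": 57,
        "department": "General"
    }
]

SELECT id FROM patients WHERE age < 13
[]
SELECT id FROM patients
[1, 2, 3, 4, 5, 6, 7]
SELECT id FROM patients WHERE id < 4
[1, 2, 3]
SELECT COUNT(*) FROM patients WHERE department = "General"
1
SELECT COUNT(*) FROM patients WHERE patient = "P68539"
1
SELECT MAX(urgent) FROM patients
True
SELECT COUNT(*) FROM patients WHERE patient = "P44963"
1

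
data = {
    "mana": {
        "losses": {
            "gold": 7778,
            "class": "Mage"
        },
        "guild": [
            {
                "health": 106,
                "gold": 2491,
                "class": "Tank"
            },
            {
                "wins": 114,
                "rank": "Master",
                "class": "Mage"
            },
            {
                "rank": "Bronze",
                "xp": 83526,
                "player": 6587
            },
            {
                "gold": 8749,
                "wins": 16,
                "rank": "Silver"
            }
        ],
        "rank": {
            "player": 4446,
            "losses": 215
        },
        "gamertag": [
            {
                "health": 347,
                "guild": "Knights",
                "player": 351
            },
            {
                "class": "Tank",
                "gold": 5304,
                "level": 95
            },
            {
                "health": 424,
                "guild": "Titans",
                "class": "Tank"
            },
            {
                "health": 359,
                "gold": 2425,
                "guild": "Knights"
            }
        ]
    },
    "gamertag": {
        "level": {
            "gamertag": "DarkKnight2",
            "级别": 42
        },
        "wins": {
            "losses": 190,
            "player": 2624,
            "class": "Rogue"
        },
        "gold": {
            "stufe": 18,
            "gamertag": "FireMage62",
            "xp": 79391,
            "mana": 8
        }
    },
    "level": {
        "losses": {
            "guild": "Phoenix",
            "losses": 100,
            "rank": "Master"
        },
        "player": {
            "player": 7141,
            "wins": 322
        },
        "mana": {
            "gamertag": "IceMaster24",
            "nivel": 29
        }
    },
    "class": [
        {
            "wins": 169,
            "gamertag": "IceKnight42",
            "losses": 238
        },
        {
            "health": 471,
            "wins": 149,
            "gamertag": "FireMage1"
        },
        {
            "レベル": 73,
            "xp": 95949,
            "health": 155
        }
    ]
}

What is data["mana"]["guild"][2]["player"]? 6587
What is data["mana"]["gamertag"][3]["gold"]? 2425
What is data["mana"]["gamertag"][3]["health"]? 359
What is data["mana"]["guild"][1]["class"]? "Mage"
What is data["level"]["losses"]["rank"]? "Master"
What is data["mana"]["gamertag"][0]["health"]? 347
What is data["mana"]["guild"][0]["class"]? "Tank"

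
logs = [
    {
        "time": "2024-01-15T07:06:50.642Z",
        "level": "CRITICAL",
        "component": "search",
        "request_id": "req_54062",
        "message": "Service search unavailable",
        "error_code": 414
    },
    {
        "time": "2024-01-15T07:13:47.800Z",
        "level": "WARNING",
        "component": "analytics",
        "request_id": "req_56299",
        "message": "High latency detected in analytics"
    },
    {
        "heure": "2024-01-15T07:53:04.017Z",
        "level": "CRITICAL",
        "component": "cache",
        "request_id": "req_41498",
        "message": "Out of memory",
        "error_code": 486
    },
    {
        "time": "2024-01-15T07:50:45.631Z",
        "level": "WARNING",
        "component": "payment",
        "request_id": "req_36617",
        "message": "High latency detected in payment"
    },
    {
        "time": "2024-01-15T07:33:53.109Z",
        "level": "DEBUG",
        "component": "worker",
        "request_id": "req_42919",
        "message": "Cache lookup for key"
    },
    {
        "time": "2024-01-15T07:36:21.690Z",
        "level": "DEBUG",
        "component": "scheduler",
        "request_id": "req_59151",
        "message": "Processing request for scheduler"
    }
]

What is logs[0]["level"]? "CRITICAL"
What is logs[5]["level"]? "DEBUG"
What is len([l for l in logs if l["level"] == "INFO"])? 0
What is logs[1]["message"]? "High latency detected in analytics"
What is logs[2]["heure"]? "2024-01-15T07:53:04.017Z"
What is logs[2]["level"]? "CRITICAL"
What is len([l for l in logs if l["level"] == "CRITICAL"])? 2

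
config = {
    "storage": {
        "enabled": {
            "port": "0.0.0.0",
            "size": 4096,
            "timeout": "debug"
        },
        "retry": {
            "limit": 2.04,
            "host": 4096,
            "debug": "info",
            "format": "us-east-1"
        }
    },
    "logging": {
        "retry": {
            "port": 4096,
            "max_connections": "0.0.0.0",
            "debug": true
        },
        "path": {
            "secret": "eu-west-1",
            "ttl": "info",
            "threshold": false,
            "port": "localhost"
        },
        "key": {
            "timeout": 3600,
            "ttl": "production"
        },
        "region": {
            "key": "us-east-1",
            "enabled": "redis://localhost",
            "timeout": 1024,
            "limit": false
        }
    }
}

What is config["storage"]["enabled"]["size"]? 4096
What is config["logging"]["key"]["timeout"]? 3600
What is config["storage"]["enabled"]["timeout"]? "debug"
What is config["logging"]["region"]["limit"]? False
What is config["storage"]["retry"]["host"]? 4096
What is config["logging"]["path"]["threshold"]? False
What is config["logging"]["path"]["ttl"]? "info"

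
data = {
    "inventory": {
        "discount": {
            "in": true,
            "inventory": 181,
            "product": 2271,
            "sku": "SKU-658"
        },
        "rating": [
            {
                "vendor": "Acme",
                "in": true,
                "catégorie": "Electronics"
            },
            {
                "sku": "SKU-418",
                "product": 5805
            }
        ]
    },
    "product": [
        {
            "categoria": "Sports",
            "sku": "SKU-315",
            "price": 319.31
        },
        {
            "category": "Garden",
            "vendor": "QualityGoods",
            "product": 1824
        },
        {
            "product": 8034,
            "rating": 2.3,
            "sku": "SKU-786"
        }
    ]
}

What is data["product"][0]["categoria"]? "Sports"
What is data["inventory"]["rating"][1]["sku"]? "SKU-418"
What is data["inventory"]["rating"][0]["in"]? True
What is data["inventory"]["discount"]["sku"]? "SKU-658"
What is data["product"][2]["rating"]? 2.3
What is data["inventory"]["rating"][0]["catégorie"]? "Electronics"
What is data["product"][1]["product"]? 1824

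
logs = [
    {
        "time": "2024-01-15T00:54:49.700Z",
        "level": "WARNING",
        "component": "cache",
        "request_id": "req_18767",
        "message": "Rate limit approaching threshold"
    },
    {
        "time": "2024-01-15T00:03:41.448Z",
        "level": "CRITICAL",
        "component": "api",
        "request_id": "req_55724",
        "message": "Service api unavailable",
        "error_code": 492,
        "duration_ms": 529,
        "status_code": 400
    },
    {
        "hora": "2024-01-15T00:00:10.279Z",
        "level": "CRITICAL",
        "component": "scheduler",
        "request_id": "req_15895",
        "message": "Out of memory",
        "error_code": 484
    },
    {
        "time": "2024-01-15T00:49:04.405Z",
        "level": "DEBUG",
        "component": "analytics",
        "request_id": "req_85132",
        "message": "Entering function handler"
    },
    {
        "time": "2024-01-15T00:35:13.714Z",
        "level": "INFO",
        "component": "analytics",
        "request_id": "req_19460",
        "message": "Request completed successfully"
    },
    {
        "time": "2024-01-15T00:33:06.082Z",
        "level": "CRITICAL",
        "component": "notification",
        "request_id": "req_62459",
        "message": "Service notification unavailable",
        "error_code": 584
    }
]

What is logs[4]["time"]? "2024-01-15T00:35:13.714Z"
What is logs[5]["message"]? "Service notification unavailable"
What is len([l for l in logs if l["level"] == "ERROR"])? 0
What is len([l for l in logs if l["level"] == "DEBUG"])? 1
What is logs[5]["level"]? "CRITICAL"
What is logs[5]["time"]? "2024-01-15T00:33:06.082Z"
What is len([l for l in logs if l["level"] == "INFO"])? 1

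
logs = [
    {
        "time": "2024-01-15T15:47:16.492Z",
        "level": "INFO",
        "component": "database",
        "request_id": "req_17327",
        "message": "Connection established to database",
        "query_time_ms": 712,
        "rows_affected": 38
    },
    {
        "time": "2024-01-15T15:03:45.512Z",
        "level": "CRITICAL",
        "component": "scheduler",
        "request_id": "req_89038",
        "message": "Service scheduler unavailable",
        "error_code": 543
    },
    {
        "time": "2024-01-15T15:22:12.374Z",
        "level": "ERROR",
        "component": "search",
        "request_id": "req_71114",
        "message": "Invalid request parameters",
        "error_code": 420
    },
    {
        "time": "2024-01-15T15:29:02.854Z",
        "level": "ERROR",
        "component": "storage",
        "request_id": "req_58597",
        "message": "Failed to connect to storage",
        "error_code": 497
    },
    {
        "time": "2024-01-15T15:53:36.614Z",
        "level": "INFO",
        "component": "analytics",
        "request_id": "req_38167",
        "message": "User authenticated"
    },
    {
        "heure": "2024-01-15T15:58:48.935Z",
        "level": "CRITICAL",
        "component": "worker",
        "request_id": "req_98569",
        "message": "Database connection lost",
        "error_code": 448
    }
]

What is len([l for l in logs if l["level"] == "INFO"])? 2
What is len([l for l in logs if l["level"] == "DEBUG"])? 0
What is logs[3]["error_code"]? 497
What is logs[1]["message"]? "Service scheduler unavailable"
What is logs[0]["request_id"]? "req_17327"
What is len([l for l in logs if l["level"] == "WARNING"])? 0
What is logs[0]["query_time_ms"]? 712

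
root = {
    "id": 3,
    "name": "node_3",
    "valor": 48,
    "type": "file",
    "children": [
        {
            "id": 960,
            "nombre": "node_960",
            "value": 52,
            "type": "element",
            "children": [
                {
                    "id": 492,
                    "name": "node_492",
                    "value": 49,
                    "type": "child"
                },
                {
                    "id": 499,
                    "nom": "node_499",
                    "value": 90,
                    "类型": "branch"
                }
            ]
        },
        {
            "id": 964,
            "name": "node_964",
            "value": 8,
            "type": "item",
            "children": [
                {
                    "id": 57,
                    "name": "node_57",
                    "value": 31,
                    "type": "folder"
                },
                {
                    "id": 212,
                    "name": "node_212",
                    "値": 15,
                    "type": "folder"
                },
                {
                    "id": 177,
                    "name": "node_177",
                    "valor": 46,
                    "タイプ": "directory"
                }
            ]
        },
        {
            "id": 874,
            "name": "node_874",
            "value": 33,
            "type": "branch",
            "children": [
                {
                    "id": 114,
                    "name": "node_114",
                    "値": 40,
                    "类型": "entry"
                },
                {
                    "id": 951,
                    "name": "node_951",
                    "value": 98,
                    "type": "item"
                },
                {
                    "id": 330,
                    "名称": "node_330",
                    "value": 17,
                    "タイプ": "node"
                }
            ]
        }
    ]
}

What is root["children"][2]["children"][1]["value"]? 98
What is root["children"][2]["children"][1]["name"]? "node_951"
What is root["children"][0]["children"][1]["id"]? 499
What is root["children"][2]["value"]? 33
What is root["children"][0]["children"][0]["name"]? "node_492"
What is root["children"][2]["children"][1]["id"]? 951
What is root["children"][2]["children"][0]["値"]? 40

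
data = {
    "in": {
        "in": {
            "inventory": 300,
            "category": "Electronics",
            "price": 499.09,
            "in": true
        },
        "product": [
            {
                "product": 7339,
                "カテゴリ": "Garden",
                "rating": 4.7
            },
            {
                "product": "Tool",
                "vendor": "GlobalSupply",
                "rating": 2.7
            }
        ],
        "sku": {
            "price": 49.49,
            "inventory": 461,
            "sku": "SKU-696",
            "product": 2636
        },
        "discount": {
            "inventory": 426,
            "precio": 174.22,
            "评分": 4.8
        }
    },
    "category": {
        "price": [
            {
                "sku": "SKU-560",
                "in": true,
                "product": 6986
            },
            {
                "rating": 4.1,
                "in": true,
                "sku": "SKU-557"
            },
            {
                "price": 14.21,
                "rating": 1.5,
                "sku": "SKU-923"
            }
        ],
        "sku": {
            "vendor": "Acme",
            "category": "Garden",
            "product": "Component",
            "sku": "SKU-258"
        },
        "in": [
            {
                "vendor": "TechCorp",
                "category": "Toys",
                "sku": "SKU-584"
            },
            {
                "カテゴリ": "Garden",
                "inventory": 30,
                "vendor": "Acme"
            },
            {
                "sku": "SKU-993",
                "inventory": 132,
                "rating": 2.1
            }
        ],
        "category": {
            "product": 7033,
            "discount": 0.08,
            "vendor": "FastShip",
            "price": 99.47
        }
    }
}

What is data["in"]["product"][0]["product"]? 7339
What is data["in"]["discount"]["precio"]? 174.22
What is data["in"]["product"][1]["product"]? "Tool"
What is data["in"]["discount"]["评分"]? 4.8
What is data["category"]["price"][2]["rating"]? 1.5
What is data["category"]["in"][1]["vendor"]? "Acme"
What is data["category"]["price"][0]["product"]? 6986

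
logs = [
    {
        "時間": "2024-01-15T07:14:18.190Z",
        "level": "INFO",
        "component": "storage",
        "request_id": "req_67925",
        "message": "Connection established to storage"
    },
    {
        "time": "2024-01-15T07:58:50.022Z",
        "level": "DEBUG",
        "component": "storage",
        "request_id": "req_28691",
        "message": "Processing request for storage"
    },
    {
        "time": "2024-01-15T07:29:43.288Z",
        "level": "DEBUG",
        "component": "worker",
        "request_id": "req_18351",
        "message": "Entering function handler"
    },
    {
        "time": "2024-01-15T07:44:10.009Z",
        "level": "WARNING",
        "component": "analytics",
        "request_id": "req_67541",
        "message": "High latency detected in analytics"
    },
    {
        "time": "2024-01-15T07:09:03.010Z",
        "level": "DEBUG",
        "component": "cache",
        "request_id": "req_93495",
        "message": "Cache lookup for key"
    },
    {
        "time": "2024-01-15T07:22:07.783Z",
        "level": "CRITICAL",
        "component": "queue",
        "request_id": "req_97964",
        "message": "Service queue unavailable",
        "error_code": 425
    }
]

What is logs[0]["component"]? "storage"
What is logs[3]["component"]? "analytics"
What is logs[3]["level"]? "WARNING"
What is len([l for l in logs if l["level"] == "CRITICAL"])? 1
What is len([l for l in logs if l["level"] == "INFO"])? 1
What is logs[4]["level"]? "DEBUG"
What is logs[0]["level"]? "INFO"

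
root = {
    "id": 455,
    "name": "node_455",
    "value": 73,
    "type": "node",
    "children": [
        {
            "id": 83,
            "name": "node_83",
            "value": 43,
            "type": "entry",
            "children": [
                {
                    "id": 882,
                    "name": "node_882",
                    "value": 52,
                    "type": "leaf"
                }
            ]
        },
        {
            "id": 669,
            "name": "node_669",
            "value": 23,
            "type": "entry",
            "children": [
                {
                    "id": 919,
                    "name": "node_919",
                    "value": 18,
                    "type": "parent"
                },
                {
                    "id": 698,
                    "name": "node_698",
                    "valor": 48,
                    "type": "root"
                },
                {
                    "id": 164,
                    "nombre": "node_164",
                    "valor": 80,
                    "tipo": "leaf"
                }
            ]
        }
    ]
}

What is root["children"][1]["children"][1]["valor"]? 48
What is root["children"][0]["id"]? 83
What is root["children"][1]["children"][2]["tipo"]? "leaf"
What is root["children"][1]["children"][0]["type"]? "parent"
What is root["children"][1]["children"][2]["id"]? 164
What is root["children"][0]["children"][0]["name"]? "node_882"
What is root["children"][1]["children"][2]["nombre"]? "node_164"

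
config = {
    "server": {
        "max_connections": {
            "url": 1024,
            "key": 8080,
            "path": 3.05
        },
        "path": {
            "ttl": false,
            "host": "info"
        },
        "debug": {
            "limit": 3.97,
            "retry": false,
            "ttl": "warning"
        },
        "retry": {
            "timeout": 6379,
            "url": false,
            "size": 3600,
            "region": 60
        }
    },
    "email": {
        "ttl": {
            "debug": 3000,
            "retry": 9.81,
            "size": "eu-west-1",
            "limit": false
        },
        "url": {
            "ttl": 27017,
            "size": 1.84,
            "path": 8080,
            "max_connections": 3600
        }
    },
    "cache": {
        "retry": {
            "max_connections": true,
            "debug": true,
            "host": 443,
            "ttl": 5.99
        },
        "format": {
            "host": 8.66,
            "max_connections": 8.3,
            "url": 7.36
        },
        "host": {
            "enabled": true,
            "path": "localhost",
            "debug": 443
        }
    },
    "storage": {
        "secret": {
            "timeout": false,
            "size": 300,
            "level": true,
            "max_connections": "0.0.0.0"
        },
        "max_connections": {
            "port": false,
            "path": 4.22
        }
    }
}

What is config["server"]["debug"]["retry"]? False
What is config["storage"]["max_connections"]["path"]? 4.22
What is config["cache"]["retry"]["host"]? 443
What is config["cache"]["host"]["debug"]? 443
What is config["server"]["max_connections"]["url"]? 1024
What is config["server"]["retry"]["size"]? 3600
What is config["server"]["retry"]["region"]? 60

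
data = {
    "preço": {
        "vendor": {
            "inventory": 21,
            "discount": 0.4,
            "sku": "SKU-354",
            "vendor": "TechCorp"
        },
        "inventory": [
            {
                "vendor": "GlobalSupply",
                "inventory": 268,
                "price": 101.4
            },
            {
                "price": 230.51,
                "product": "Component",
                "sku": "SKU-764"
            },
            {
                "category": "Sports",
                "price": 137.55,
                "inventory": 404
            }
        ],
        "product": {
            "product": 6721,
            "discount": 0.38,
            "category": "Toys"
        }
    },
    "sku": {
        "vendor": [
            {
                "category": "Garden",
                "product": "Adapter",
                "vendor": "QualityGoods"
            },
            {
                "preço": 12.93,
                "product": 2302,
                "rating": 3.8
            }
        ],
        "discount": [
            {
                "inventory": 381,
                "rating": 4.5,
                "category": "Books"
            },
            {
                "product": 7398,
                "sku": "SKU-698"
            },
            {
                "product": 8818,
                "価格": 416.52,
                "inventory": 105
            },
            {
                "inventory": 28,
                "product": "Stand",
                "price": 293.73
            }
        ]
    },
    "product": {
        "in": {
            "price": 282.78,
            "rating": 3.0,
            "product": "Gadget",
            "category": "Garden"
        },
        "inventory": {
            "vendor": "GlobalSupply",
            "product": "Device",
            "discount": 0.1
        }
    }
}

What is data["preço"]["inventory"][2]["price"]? 137.55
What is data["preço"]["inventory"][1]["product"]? "Component"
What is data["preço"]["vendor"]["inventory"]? 21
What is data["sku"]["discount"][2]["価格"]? 416.52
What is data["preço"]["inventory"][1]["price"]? 230.51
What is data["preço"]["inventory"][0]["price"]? 101.4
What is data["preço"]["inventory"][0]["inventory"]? 268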